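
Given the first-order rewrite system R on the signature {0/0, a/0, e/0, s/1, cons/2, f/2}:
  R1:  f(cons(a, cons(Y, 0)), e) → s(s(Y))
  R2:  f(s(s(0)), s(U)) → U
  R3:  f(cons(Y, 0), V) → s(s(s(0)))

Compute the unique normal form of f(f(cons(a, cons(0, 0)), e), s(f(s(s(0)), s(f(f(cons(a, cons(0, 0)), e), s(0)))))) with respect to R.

1. f(f(cons(a, cons(0, 0)), e), s(f(s(s(0)), s(f(f(cons(a, cons(0, 0)), e), s(0))))))  →  f(s(s(0)), s(f(s(s(0)), s(f(f(cons(a, cons(0, 0)), e), s(0))))))   [R1 at 1]
2. f(s(s(0)), s(f(s(s(0)), s(f(f(cons(a, cons(0, 0)), e), s(0))))))  →  f(s(s(0)), s(f(f(cons(a, cons(0, 0)), e), s(0))))   [R2 at ε]
3. f(s(s(0)), s(f(f(cons(a, cons(0, 0)), e), s(0))))  →  f(f(cons(a, cons(0, 0)), e), s(0))   [R2 at ε]
4. f(f(cons(a, cons(0, 0)), e), s(0))  →  f(s(s(0)), s(0))   [R1 at 1]
5. f(s(s(0)), s(0))  →  0   [R2 at ε]

0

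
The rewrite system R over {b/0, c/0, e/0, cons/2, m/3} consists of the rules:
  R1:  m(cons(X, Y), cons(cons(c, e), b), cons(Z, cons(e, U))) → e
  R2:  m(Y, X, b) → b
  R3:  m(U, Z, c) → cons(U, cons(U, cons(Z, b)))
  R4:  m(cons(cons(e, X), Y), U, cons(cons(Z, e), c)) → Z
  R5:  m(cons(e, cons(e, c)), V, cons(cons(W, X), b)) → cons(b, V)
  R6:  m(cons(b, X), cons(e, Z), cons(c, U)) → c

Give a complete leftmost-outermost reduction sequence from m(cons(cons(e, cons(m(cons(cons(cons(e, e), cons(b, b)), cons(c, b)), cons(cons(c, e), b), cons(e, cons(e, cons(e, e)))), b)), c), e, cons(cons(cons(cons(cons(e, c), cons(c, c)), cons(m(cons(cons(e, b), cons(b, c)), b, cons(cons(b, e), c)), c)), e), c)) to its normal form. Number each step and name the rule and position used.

1. m(cons(cons(e, cons(m(cons(cons(cons(e, e), cons(b, b)), cons(c, b)), cons(cons(c, e), b), cons(e, cons(e, cons(e, e)))), b)), c), e, cons(cons(cons(cons(cons(e, c), cons(c, c)), cons(m(cons(cons(e, b), cons(b, c)), b, cons(cons(b, e), c)), c)), e), c))  →  cons(cons(cons(e, c), cons(c, c)), cons(m(cons(cons(e, b), cons(b, c)), b, cons(cons(b, e), c)), c))   [R4 at ε]
2. cons(cons(cons(e, c), cons(c, c)), cons(m(cons(cons(e, b), cons(b, c)), b, cons(cons(b, e), c)), c))  →  cons(cons(cons(e, c), cons(c, c)), cons(b, c))   [R4 at 2.1]

cons(cons(cons(e, c), cons(c, c)), cons(b, c))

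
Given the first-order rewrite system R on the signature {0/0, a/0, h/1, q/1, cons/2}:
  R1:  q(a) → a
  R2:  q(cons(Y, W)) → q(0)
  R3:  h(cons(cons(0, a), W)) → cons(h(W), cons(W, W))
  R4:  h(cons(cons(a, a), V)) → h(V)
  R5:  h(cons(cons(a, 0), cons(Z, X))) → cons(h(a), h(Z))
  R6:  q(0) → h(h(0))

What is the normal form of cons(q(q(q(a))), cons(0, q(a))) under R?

cons(a, cons(0, a))

1. cons(q(q(q(a))), cons(0, q(a)))  →  cons(q(q(a)), cons(0, q(a)))   [R1 at 1.1.1]
2. cons(q(q(a)), cons(0, q(a)))  →  cons(q(a), cons(0, q(a)))   [R1 at 1.1]
3. cons(q(a), cons(0, q(a)))  →  cons(a, cons(0, q(a)))   [R1 at 1]
4. cons(a, cons(0, q(a)))  →  cons(a, cons(0, a))   [R1 at 2.2]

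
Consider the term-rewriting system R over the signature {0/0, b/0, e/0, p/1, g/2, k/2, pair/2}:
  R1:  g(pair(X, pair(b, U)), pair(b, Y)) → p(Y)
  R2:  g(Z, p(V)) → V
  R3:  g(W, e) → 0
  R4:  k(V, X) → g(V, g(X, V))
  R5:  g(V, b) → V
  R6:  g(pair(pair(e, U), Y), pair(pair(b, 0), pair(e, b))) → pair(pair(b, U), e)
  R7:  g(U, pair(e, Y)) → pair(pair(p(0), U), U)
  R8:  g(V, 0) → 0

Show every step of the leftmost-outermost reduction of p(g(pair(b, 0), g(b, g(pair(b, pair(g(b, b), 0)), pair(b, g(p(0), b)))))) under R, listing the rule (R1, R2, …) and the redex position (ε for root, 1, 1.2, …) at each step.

p(0)

1. p(g(pair(b, 0), g(b, g(pair(b, pair(g(b, b), 0)), pair(b, g(p(0), b))))))  →  p(g(pair(b, 0), g(b, g(pair(b, pair(b, 0)), pair(b, g(p(0), b))))))   [R5 at 1.2.2.1.2.1]
2. p(g(pair(b, 0), g(b, g(pair(b, pair(b, 0)), pair(b, g(p(0), b))))))  →  p(g(pair(b, 0), g(b, p(g(p(0), b)))))   [R1 at 1.2.2]
3. p(g(pair(b, 0), g(b, p(g(p(0), b)))))  →  p(g(pair(b, 0), g(p(0), b)))   [R2 at 1.2]
4. p(g(pair(b, 0), g(p(0), b)))  →  p(g(pair(b, 0), p(0)))   [R5 at 1.2]
5. p(g(pair(b, 0), p(0)))  →  p(0)   [R2 at 1]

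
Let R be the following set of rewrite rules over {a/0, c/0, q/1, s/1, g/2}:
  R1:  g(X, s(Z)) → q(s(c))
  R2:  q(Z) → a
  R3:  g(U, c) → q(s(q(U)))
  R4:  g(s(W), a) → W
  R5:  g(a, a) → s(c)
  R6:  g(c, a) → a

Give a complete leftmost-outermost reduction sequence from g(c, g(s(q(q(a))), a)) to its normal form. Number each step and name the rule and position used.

a

1. g(c, g(s(q(q(a))), a))  →  g(c, q(q(a)))   [R4 at 2]
2. g(c, q(q(a)))  →  g(c, a)   [R2 at 2]
3. g(c, a)  →  a   [R6 at ε]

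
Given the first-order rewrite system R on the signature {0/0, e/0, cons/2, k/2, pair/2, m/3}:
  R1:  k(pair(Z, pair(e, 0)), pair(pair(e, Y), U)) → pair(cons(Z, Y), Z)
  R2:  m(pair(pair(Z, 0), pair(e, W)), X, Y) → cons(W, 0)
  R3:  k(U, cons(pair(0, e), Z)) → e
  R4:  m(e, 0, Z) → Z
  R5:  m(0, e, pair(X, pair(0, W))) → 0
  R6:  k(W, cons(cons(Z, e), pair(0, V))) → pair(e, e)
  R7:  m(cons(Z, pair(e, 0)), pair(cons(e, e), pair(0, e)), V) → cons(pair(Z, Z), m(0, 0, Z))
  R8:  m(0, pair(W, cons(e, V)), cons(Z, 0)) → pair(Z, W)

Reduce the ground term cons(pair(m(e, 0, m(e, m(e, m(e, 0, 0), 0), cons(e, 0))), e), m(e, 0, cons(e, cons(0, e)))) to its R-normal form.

1. cons(pair(m(e, 0, m(e, m(e, m(e, 0, 0), 0), cons(e, 0))), e), m(e, 0, cons(e, cons(0, e))))  →  cons(pair(m(e, m(e, m(e, 0, 0), 0), cons(e, 0)), e), m(e, 0, cons(e, cons(0, e))))   [R4 at 1.1]
2. cons(pair(m(e, m(e, m(e, 0, 0), 0), cons(e, 0)), e), m(e, 0, cons(e, cons(0, e))))  →  cons(pair(m(e, m(e, 0, 0), cons(e, 0)), e), m(e, 0, cons(e, cons(0, e))))   [R4 at 1.1.2.2]
3. cons(pair(m(e, m(e, 0, 0), cons(e, 0)), e), m(e, 0, cons(e, cons(0, e))))  →  cons(pair(m(e, 0, cons(e, 0)), e), m(e, 0, cons(e, cons(0, e))))   [R4 at 1.1.2]
4. cons(pair(m(e, 0, cons(e, 0)), e), m(e, 0, cons(e, cons(0, e))))  →  cons(pair(cons(e, 0), e), m(e, 0, cons(e, cons(0, e))))   [R4 at 1.1]
5. cons(pair(cons(e, 0), e), m(e, 0, cons(e, cons(0, e))))  →  cons(pair(cons(e, 0), e), cons(e, cons(0, e)))   [R4 at 2]

cons(pair(cons(e, 0), e), cons(e, cons(0, e)))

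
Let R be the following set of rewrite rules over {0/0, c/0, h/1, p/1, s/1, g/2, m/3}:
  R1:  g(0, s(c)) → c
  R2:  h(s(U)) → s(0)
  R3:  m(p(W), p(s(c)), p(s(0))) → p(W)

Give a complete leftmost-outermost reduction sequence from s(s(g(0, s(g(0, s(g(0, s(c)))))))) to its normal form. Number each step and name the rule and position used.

s(s(c))

1. s(s(g(0, s(g(0, s(g(0, s(c))))))))  →  s(s(g(0, s(g(0, s(c))))))   [R1 at 1.1.2.1.2.1]
2. s(s(g(0, s(g(0, s(c))))))  →  s(s(g(0, s(c))))   [R1 at 1.1.2.1]
3. s(s(g(0, s(c))))  →  s(s(c))   [R1 at 1.1]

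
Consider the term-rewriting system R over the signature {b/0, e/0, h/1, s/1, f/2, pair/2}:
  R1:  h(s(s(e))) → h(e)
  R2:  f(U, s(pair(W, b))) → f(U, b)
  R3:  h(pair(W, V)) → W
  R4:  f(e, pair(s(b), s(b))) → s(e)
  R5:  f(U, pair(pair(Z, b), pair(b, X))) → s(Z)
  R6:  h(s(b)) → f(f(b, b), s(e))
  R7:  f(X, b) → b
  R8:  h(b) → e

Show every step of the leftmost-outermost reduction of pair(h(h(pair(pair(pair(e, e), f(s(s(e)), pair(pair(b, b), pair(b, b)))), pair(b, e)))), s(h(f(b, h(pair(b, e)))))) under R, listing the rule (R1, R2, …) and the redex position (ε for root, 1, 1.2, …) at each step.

pair(pair(e, e), s(e))

1. pair(h(h(pair(pair(pair(e, e), f(s(s(e)), pair(pair(b, b), pair(b, b)))), pair(b, e)))), s(h(f(b, h(pair(b, e))))))  →  pair(h(pair(pair(e, e), f(s(s(e)), pair(pair(b, b), pair(b, b))))), s(h(f(b, h(pair(b, e))))))   [R3 at 1.1]
2. pair(h(pair(pair(e, e), f(s(s(e)), pair(pair(b, b), pair(b, b))))), s(h(f(b, h(pair(b, e))))))  →  pair(pair(e, e), s(h(f(b, h(pair(b, e))))))   [R3 at 1]
3. pair(pair(e, e), s(h(f(b, h(pair(b, e))))))  →  pair(pair(e, e), s(h(f(b, b))))   [R3 at 2.1.1.2]
4. pair(pair(e, e), s(h(f(b, b))))  →  pair(pair(e, e), s(h(b)))   [R7 at 2.1.1]
5. pair(pair(e, e), s(h(b)))  →  pair(pair(e, e), s(e))   [R8 at 2.1]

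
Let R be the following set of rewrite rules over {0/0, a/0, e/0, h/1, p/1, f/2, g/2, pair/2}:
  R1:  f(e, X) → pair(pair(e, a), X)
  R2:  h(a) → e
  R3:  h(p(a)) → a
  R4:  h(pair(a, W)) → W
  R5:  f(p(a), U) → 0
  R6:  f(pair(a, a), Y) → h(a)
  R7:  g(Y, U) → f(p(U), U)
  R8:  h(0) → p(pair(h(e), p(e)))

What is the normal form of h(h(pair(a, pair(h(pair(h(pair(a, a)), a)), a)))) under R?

1. h(h(pair(a, pair(h(pair(h(pair(a, a)), a)), a))))  →  h(pair(h(pair(h(pair(a, a)), a)), a))   [R4 at 1]
2. h(pair(h(pair(h(pair(a, a)), a)), a))  →  h(pair(h(pair(a, a)), a))   [R4 at 1.1.1.1]
3. h(pair(h(pair(a, a)), a))  →  h(pair(a, a))   [R4 at 1.1]
4. h(pair(a, a))  →  a   [R4 at ε]

a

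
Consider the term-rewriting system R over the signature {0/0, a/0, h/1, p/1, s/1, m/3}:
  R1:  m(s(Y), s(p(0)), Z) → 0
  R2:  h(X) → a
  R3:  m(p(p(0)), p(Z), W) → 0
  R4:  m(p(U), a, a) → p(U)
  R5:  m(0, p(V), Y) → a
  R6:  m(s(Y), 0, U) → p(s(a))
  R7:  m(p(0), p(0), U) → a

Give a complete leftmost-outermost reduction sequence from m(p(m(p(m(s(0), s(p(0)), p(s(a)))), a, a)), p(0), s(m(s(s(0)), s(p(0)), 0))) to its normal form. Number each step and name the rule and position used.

0

1. m(p(m(p(m(s(0), s(p(0)), p(s(a)))), a, a)), p(0), s(m(s(s(0)), s(p(0)), 0)))  →  m(p(p(m(s(0), s(p(0)), p(s(a))))), p(0), s(m(s(s(0)), s(p(0)), 0)))   [R4 at 1.1]
2. m(p(p(m(s(0), s(p(0)), p(s(a))))), p(0), s(m(s(s(0)), s(p(0)), 0)))  →  m(p(p(0)), p(0), s(m(s(s(0)), s(p(0)), 0)))   [R1 at 1.1.1]
3. m(p(p(0)), p(0), s(m(s(s(0)), s(p(0)), 0)))  →  0   [R3 at ε]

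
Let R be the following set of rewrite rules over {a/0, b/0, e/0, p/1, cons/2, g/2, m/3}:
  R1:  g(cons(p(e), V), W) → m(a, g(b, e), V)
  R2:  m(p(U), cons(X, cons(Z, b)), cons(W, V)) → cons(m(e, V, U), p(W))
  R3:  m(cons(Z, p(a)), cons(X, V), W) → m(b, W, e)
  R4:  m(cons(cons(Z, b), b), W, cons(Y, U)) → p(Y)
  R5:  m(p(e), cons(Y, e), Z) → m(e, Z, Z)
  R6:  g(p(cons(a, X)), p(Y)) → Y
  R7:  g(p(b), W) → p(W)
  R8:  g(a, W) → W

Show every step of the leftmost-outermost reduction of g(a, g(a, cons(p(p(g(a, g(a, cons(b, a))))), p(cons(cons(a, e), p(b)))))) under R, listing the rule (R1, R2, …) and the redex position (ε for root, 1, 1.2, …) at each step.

1. g(a, g(a, cons(p(p(g(a, g(a, cons(b, a))))), p(cons(cons(a, e), p(b))))))  →  g(a, cons(p(p(g(a, g(a, cons(b, a))))), p(cons(cons(a, e), p(b)))))   [R8 at ε]
2. g(a, cons(p(p(g(a, g(a, cons(b, a))))), p(cons(cons(a, e), p(b)))))  →  cons(p(p(g(a, g(a, cons(b, a))))), p(cons(cons(a, e), p(b))))   [R8 at ε]
3. cons(p(p(g(a, g(a, cons(b, a))))), p(cons(cons(a, e), p(b))))  →  cons(p(p(g(a, cons(b, a)))), p(cons(cons(a, e), p(b))))   [R8 at 1.1.1]
4. cons(p(p(g(a, cons(b, a)))), p(cons(cons(a, e), p(b))))  →  cons(p(p(cons(b, a))), p(cons(cons(a, e), p(b))))   [R8 at 1.1.1]

cons(p(p(cons(b, a))), p(cons(cons(a, e), p(b))))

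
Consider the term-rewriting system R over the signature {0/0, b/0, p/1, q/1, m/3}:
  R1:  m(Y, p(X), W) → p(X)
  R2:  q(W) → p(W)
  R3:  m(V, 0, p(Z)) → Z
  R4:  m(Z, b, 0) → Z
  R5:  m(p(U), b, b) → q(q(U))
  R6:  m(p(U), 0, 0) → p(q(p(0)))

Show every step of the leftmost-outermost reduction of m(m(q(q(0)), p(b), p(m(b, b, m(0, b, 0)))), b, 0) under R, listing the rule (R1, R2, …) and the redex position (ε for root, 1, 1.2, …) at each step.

p(b)

1. m(m(q(q(0)), p(b), p(m(b, b, m(0, b, 0)))), b, 0)  →  m(q(q(0)), p(b), p(m(b, b, m(0, b, 0))))   [R4 at ε]
2. m(q(q(0)), p(b), p(m(b, b, m(0, b, 0))))  →  p(b)   [R1 at ε]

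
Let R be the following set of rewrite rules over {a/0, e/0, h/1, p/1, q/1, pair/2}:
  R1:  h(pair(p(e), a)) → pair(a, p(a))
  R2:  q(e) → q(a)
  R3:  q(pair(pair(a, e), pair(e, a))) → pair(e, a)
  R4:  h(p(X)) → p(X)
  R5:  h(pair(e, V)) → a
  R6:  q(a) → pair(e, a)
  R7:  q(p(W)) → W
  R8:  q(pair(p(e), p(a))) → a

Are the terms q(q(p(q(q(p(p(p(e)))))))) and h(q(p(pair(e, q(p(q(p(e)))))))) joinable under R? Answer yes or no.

Reduce t₁ = q(q(p(q(q(p(p(p(e)))))))):
1. q(q(p(q(q(p(p(p(e))))))))  →  q(q(q(p(p(p(e))))))   [R7 at 1]
2. q(q(q(p(p(p(e))))))  →  q(q(p(p(e))))   [R7 at 1.1]
3. q(q(p(p(e))))  →  q(p(e))   [R7 at 1]
4. q(p(e))  →  e   [R7 at ε]

Reduce t₂ = h(q(p(pair(e, q(p(q(p(e)))))))):
1. h(q(p(pair(e, q(p(q(p(e))))))))  →  h(pair(e, q(p(q(p(e))))))   [R7 at 1]
2. h(pair(e, q(p(q(p(e))))))  →  a   [R5 at ε]

no — NF(t₁) = e, NF(t₂) = a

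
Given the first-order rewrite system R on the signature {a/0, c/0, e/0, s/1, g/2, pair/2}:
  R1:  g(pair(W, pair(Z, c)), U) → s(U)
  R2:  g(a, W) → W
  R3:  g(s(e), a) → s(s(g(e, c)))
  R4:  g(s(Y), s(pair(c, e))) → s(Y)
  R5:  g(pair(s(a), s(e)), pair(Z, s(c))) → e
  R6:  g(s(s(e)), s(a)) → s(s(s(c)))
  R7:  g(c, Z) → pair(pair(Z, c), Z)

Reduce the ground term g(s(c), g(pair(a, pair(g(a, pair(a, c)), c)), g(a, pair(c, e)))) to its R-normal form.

1. g(s(c), g(pair(a, pair(g(a, pair(a, c)), c)), g(a, pair(c, e))))  →  g(s(c), s(g(a, pair(c, e))))   [R1 at 2]
2. g(s(c), s(g(a, pair(c, e))))  →  g(s(c), s(pair(c, e)))   [R2 at 2.1]
3. g(s(c), s(pair(c, e)))  →  s(c)   [R4 at ε]

s(c)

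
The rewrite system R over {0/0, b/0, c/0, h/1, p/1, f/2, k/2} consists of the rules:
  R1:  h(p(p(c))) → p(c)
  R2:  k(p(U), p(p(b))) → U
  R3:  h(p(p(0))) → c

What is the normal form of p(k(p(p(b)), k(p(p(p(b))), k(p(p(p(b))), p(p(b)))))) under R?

1. p(k(p(p(b)), k(p(p(p(b))), k(p(p(p(b))), p(p(b))))))  →  p(k(p(p(b)), k(p(p(p(b))), p(p(b)))))   [R2 at 1.2.2]
2. p(k(p(p(b)), k(p(p(p(b))), p(p(b)))))  →  p(k(p(p(b)), p(p(b))))   [R2 at 1.2]
3. p(k(p(p(b)), p(p(b))))  →  p(p(b))   [R2 at 1]

p(p(b))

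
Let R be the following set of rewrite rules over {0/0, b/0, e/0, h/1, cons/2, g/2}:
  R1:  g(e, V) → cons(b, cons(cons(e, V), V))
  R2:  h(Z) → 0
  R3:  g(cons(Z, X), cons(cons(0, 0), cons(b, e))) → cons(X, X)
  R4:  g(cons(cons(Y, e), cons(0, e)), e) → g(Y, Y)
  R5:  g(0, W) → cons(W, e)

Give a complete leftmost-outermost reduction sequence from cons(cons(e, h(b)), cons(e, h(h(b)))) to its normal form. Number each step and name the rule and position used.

1. cons(cons(e, h(b)), cons(e, h(h(b))))  →  cons(cons(e, 0), cons(e, h(h(b))))   [R2 at 1.2]
2. cons(cons(e, 0), cons(e, h(h(b))))  →  cons(cons(e, 0), cons(e, 0))   [R2 at 2.2]

cons(cons(e, 0), cons(e, 0))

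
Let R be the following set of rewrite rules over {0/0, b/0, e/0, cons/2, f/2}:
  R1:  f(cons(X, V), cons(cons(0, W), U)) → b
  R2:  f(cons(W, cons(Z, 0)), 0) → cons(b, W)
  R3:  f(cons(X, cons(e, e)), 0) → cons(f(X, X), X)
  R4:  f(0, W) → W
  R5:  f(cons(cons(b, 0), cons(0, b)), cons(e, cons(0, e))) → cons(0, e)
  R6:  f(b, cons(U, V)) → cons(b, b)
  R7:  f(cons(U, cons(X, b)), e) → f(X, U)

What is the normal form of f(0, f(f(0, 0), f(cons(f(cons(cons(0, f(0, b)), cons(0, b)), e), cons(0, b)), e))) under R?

1. f(0, f(f(0, 0), f(cons(f(cons(cons(0, f(0, b)), cons(0, b)), e), cons(0, b)), e)))  →  f(f(0, 0), f(cons(f(cons(cons(0, f(0, b)), cons(0, b)), e), cons(0, b)), e))   [R4 at ε]
2. f(f(0, 0), f(cons(f(cons(cons(0, f(0, b)), cons(0, b)), e), cons(0, b)), e))  →  f(0, f(cons(f(cons(cons(0, f(0, b)), cons(0, b)), e), cons(0, b)), e))   [R4 at 1]
3. f(0, f(cons(f(cons(cons(0, f(0, b)), cons(0, b)), e), cons(0, b)), e))  →  f(cons(f(cons(cons(0, f(0, b)), cons(0, b)), e), cons(0, b)), e)   [R4 at ε]
4. f(cons(f(cons(cons(0, f(0, b)), cons(0, b)), e), cons(0, b)), e)  →  f(0, f(cons(cons(0, f(0, b)), cons(0, b)), e))   [R7 at ε]
5. f(0, f(cons(cons(0, f(0, b)), cons(0, b)), e))  →  f(cons(cons(0, f(0, b)), cons(0, b)), e)   [R4 at ε]
6. f(cons(cons(0, f(0, b)), cons(0, b)), e)  →  f(0, cons(0, f(0, b)))   [R7 at ε]
7. f(0, cons(0, f(0, b)))  →  cons(0, f(0, b))   [R4 at ε]
8. cons(0, f(0, b))  →  cons(0, b)   [R4 at 2]

cons(0, b)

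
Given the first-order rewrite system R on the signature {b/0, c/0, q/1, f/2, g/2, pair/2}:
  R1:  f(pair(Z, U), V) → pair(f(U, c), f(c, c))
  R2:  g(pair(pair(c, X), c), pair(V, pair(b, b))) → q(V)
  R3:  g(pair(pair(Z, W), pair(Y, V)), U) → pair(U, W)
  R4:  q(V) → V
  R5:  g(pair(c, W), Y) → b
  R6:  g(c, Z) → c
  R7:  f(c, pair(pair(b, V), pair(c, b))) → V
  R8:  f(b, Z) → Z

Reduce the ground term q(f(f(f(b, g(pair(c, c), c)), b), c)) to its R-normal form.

c

1. q(f(f(f(b, g(pair(c, c), c)), b), c))  →  f(f(f(b, g(pair(c, c), c)), b), c)   [R4 at ε]
2. f(f(f(b, g(pair(c, c), c)), b), c)  →  f(f(g(pair(c, c), c), b), c)   [R8 at 1.1]
3. f(f(g(pair(c, c), c), b), c)  →  f(f(b, b), c)   [R5 at 1.1]
4. f(f(b, b), c)  →  f(b, c)   [R8 at 1]
5. f(b, c)  →  c   [R8 at ε]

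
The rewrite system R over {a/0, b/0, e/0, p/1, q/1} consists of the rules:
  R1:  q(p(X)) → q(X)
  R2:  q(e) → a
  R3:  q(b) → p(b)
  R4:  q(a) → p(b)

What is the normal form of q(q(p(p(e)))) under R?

1. q(q(p(p(e))))  →  q(q(p(e)))   [R1 at 1]
2. q(q(p(e)))  →  q(q(e))   [R1 at 1]
3. q(q(e))  →  q(a)   [R2 at 1]
4. q(a)  →  p(b)   [R4 at ε]

p(b)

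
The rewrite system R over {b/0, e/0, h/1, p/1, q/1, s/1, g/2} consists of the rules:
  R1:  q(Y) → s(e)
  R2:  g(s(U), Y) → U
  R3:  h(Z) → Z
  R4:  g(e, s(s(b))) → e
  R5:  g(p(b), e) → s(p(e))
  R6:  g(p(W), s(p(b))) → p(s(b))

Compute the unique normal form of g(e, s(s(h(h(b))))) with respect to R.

1. g(e, s(s(h(h(b)))))  →  g(e, s(s(h(b))))   [R3 at 2.1.1]
2. g(e, s(s(h(b))))  →  g(e, s(s(b)))   [R3 at 2.1.1]
3. g(e, s(s(b)))  →  e   [R4 at ε]

e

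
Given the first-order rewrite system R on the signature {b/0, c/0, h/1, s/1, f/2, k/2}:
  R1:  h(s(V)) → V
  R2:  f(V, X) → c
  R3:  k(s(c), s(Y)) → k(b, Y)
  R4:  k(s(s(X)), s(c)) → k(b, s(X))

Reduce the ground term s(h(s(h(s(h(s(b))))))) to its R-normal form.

1. s(h(s(h(s(h(s(b)))))))  →  s(h(s(h(s(b)))))   [R1 at 1]
2. s(h(s(h(s(b)))))  →  s(h(s(b)))   [R1 at 1]
3. s(h(s(b)))  →  s(b)   [R1 at 1]

s(b)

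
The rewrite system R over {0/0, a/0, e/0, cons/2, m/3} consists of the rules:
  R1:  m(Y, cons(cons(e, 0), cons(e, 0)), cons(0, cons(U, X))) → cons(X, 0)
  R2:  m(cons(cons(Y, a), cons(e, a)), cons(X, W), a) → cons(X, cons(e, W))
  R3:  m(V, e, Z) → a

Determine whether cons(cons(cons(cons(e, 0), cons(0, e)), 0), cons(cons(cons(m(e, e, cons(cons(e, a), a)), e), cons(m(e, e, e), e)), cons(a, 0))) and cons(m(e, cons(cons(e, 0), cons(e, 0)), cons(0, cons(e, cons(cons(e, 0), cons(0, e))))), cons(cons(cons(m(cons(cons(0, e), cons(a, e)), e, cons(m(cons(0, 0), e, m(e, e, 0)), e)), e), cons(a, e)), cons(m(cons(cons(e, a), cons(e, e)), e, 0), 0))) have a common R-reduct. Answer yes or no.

Reduce t₁ = cons(cons(cons(cons(e, 0), cons(0, e)), 0), cons(cons(cons(m(e, e, cons(cons(e, a), a)), e), cons(m(e, e, e), e)), cons(a, 0))):
1. cons(cons(cons(cons(e, 0), cons(0, e)), 0), cons(cons(cons(m(e, e, cons(cons(e, a), a)), e), cons(m(e, e, e), e)), cons(a, 0)))  →  cons(cons(cons(cons(e, 0), cons(0, e)), 0), cons(cons(cons(a, e), cons(m(e, e, e), e)), cons(a, 0)))   [R3 at 2.1.1.1]
2. cons(cons(cons(cons(e, 0), cons(0, e)), 0), cons(cons(cons(a, e), cons(m(e, e, e), e)), cons(a, 0)))  →  cons(cons(cons(cons(e, 0), cons(0, e)), 0), cons(cons(cons(a, e), cons(a, e)), cons(a, 0)))   [R3 at 2.1.2.1]

Reduce t₂ = cons(m(e, cons(cons(e, 0), cons(e, 0)), cons(0, cons(e, cons(cons(e, 0), cons(0, e))))), cons(cons(cons(m(cons(cons(0, e), cons(a, e)), e, cons(m(cons(0, 0), e, m(e, e, 0)), e)), e), cons(a, e)), cons(m(cons(cons(e, a), cons(e, e)), e, 0), 0))):
1. cons(m(e, cons(cons(e, 0), cons(e, 0)), cons(0, cons(e, cons(cons(e, 0), cons(0, e))))), cons(cons(cons(m(cons(cons(0, e), cons(a, e)), e, cons(m(cons(0, 0), e, m(e, e, 0)), e)), e), cons(a, e)), cons(m(cons(cons(e, a), cons(e, e)), e, 0), 0)))  →  cons(cons(cons(cons(e, 0), cons(0, e)), 0), cons(cons(cons(m(cons(cons(0, e), cons(a, e)), e, cons(m(cons(0, 0), e, m(e, e, 0)), e)), e), cons(a, e)), cons(m(cons(cons(e, a), cons(e, e)), e, 0), 0)))   [R1 at 1]
2. cons(cons(cons(cons(e, 0), cons(0, e)), 0), cons(cons(cons(m(cons(cons(0, e), cons(a, e)), e, cons(m(cons(0, 0), e, m(e, e, 0)), e)), e), cons(a, e)), cons(m(cons(cons(e, a), cons(e, e)), e, 0), 0)))  →  cons(cons(cons(cons(e, 0), cons(0, e)), 0), cons(cons(cons(a, e), cons(a, e)), cons(m(cons(cons(e, a), cons(e, e)), e, 0), 0)))   [R3 at 2.1.1.1]
3. cons(cons(cons(cons(e, 0), cons(0, e)), 0), cons(cons(cons(a, e), cons(a, e)), cons(m(cons(cons(e, a), cons(e, e)), e, 0), 0)))  →  cons(cons(cons(cons(e, 0), cons(0, e)), 0), cons(cons(cons(a, e), cons(a, e)), cons(a, 0)))   [R3 at 2.2.1]

yes — NF(t₁) = cons(cons(cons(cons(e, 0), cons(0, e)), 0), cons(cons(cons(a, e), cons(a, e)), cons(a, 0))), NF(t₂) = cons(cons(cons(cons(e, 0), cons(0, e)), 0), cons(cons(cons(a, e), cons(a, e)), cons(a, 0)))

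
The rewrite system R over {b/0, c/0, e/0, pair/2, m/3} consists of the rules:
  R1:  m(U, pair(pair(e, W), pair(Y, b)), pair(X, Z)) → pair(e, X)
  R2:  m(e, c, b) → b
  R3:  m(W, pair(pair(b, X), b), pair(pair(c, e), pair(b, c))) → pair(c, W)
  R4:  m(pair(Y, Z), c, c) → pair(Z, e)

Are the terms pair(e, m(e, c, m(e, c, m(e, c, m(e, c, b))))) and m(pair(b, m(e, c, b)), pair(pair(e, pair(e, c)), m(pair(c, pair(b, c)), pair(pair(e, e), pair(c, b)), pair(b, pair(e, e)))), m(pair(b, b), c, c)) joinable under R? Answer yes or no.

yes — NF(t₁) = pair(e, b), NF(t₂) = pair(e, b)

Reduce t₁ = pair(e, m(e, c, m(e, c, m(e, c, m(e, c, b))))):
1. pair(e, m(e, c, m(e, c, m(e, c, m(e, c, b)))))  →  pair(e, m(e, c, m(e, c, m(e, c, b))))   [R2 at 2.3.3.3]
2. pair(e, m(e, c, m(e, c, m(e, c, b))))  →  pair(e, m(e, c, m(e, c, b)))   [R2 at 2.3.3]
3. pair(e, m(e, c, m(e, c, b)))  →  pair(e, m(e, c, b))   [R2 at 2.3]
4. pair(e, m(e, c, b))  →  pair(e, b)   [R2 at 2]

Reduce t₂ = m(pair(b, m(e, c, b)), pair(pair(e, pair(e, c)), m(pair(c, pair(b, c)), pair(pair(e, e), pair(c, b)), pair(b, pair(e, e)))), m(pair(b, b), c, c)):
1. m(pair(b, m(e, c, b)), pair(pair(e, pair(e, c)), m(pair(c, pair(b, c)), pair(pair(e, e), pair(c, b)), pair(b, pair(e, e)))), m(pair(b, b), c, c))  →  m(pair(b, b), pair(pair(e, pair(e, c)), m(pair(c, pair(b, c)), pair(pair(e, e), pair(c, b)), pair(b, pair(e, e)))), m(pair(b, b), c, c))   [R2 at 1.2]
2. m(pair(b, b), pair(pair(e, pair(e, c)), m(pair(c, pair(b, c)), pair(pair(e, e), pair(c, b)), pair(b, pair(e, e)))), m(pair(b, b), c, c))  →  m(pair(b, b), pair(pair(e, pair(e, c)), pair(e, b)), m(pair(b, b), c, c))   [R1 at 2.2]
3. m(pair(b, b), pair(pair(e, pair(e, c)), pair(e, b)), m(pair(b, b), c, c))  →  m(pair(b, b), pair(pair(e, pair(e, c)), pair(e, b)), pair(b, e))   [R4 at 3]
4. m(pair(b, b), pair(pair(e, pair(e, c)), pair(e, b)), pair(b, e))  →  pair(e, b)   [R1 at ε]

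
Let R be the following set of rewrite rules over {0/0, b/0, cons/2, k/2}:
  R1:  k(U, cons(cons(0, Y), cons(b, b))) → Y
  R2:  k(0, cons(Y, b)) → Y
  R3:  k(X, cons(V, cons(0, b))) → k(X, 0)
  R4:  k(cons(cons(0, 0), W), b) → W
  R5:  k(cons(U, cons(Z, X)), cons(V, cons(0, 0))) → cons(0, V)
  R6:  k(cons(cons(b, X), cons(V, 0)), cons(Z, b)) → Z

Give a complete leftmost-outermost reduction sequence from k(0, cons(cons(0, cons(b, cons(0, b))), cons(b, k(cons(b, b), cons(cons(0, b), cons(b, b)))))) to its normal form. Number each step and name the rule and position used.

1. k(0, cons(cons(0, cons(b, cons(0, b))), cons(b, k(cons(b, b), cons(cons(0, b), cons(b, b))))))  →  k(0, cons(cons(0, cons(b, cons(0, b))), cons(b, b)))   [R1 at 2.2.2]
2. k(0, cons(cons(0, cons(b, cons(0, b))), cons(b, b)))  →  cons(b, cons(0, b))   [R1 at ε]

cons(b, cons(0, b))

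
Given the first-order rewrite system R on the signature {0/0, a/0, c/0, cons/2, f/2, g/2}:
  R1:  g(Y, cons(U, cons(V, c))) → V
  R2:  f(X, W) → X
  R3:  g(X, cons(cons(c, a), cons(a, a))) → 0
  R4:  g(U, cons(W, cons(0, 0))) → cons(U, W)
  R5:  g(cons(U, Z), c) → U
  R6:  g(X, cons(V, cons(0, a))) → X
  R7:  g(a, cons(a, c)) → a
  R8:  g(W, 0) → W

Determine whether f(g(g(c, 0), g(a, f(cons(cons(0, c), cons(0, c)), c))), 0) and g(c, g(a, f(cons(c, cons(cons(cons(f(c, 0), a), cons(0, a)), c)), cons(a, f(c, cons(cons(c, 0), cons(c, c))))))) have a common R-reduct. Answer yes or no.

yes — NF(t₁) = c, NF(t₂) = c

Reduce t₁ = f(g(g(c, 0), g(a, f(cons(cons(0, c), cons(0, c)), c))), 0):
1. f(g(g(c, 0), g(a, f(cons(cons(0, c), cons(0, c)), c))), 0)  →  g(g(c, 0), g(a, f(cons(cons(0, c), cons(0, c)), c)))   [R2 at ε]
2. g(g(c, 0), g(a, f(cons(cons(0, c), cons(0, c)), c)))  →  g(c, g(a, f(cons(cons(0, c), cons(0, c)), c)))   [R8 at 1]
3. g(c, g(a, f(cons(cons(0, c), cons(0, c)), c)))  →  g(c, g(a, cons(cons(0, c), cons(0, c))))   [R2 at 2.2]
4. g(c, g(a, cons(cons(0, c), cons(0, c))))  →  g(c, 0)   [R1 at 2]
5. g(c, 0)  →  c   [R8 at ε]

Reduce t₂ = g(c, g(a, f(cons(c, cons(cons(cons(f(c, 0), a), cons(0, a)), c)), cons(a, f(c, cons(cons(c, 0), cons(c, c))))))):
1. g(c, g(a, f(cons(c, cons(cons(cons(f(c, 0), a), cons(0, a)), c)), cons(a, f(c, cons(cons(c, 0), cons(c, c)))))))  →  g(c, g(a, cons(c, cons(cons(cons(f(c, 0), a), cons(0, a)), c))))   [R2 at 2.2]
2. g(c, g(a, cons(c, cons(cons(cons(f(c, 0), a), cons(0, a)), c))))  →  g(c, cons(cons(f(c, 0), a), cons(0, a)))   [R1 at 2]
3. g(c, cons(cons(f(c, 0), a), cons(0, a)))  →  c   [R6 at ε]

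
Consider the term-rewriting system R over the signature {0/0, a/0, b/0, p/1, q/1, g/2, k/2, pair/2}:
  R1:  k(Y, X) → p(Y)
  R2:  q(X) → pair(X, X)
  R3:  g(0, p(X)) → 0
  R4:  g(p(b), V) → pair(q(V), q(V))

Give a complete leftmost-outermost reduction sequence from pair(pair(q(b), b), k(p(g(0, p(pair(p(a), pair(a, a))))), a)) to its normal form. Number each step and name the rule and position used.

1. pair(pair(q(b), b), k(p(g(0, p(pair(p(a), pair(a, a))))), a))  →  pair(pair(pair(b, b), b), k(p(g(0, p(pair(p(a), pair(a, a))))), a))   [R2 at 1.1]
2. pair(pair(pair(b, b), b), k(p(g(0, p(pair(p(a), pair(a, a))))), a))  →  pair(pair(pair(b, b), b), p(p(g(0, p(pair(p(a), pair(a, a)))))))   [R1 at 2]
3. pair(pair(pair(b, b), b), p(p(g(0, p(pair(p(a), pair(a, a)))))))  →  pair(pair(pair(b, b), b), p(p(0)))   [R3 at 2.1.1]

pair(pair(pair(b, b), b), p(p(0)))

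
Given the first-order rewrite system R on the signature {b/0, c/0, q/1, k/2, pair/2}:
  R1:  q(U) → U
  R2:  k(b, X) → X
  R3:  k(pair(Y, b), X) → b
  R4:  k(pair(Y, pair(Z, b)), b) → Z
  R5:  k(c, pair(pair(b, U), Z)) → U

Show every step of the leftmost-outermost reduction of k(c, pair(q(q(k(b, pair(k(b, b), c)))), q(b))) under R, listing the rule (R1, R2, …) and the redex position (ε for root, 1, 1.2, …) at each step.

c

1. k(c, pair(q(q(k(b, pair(k(b, b), c)))), q(b)))  →  k(c, pair(q(k(b, pair(k(b, b), c))), q(b)))   [R1 at 2.1]
2. k(c, pair(q(k(b, pair(k(b, b), c))), q(b)))  →  k(c, pair(k(b, pair(k(b, b), c)), q(b)))   [R1 at 2.1]
3. k(c, pair(k(b, pair(k(b, b), c)), q(b)))  →  k(c, pair(pair(k(b, b), c), q(b)))   [R2 at 2.1]
4. k(c, pair(pair(k(b, b), c), q(b)))  →  k(c, pair(pair(b, c), q(b)))   [R2 at 2.1.1]
5. k(c, pair(pair(b, c), q(b)))  →  c   [R5 at ε]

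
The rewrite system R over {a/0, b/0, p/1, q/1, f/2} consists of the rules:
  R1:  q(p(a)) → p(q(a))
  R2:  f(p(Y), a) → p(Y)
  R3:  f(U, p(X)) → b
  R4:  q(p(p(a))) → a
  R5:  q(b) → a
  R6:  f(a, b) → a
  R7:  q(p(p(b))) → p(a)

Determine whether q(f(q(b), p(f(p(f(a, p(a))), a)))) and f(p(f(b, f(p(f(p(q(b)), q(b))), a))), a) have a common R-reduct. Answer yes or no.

no — NF(t₁) = a, NF(t₂) = p(b)

Reduce t₁ = q(f(q(b), p(f(p(f(a, p(a))), a)))):
1. q(f(q(b), p(f(p(f(a, p(a))), a))))  →  q(b)   [R3 at 1]
2. q(b)  →  a   [R5 at ε]

Reduce t₂ = f(p(f(b, f(p(f(p(q(b)), q(b))), a))), a):
1. f(p(f(b, f(p(f(p(q(b)), q(b))), a))), a)  →  p(f(b, f(p(f(p(q(b)), q(b))), a)))   [R2 at ε]
2. p(f(b, f(p(f(p(q(b)), q(b))), a)))  →  p(f(b, p(f(p(q(b)), q(b)))))   [R2 at 1.2]
3. p(f(b, p(f(p(q(b)), q(b)))))  →  p(b)   [R3 at 1]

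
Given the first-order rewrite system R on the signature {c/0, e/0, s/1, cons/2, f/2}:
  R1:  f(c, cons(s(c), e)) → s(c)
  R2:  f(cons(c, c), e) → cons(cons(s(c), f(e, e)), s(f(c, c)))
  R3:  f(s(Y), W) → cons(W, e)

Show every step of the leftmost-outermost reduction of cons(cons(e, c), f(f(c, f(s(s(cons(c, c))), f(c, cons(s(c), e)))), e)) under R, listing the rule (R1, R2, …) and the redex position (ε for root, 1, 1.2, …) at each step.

cons(cons(e, c), cons(e, e))

1. cons(cons(e, c), f(f(c, f(s(s(cons(c, c))), f(c, cons(s(c), e)))), e))  →  cons(cons(e, c), f(f(c, cons(f(c, cons(s(c), e)), e)), e))   [R3 at 2.1.2]
2. cons(cons(e, c), f(f(c, cons(f(c, cons(s(c), e)), e)), e))  →  cons(cons(e, c), f(f(c, cons(s(c), e)), e))   [R1 at 2.1.2.1]
3. cons(cons(e, c), f(f(c, cons(s(c), e)), e))  →  cons(cons(e, c), f(s(c), e))   [R1 at 2.1]
4. cons(cons(e, c), f(s(c), e))  →  cons(cons(e, c), cons(e, e))   [R3 at 2]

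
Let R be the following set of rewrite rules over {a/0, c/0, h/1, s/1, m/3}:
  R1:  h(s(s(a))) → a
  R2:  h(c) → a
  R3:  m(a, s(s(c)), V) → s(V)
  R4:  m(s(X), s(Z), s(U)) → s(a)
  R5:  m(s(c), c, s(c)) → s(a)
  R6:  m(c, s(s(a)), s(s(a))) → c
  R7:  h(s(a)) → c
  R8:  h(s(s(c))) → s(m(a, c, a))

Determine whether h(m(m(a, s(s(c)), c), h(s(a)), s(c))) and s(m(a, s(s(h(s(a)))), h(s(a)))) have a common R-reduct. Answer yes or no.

Reduce t₁ = h(m(m(a, s(s(c)), c), h(s(a)), s(c))):
1. h(m(m(a, s(s(c)), c), h(s(a)), s(c)))  →  h(m(s(c), h(s(a)), s(c)))   [R3 at 1.1]
2. h(m(s(c), h(s(a)), s(c)))  →  h(m(s(c), c, s(c)))   [R7 at 1.2]
3. h(m(s(c), c, s(c)))  →  h(s(a))   [R5 at 1]
4. h(s(a))  →  c   [R7 at ε]

Reduce t₂ = s(m(a, s(s(h(s(a)))), h(s(a)))):
1. s(m(a, s(s(h(s(a)))), h(s(a))))  →  s(m(a, s(s(c)), h(s(a))))   [R7 at 1.2.1.1]
2. s(m(a, s(s(c)), h(s(a))))  →  s(s(h(s(a))))   [R3 at 1]
3. s(s(h(s(a))))  →  s(s(c))   [R7 at 1.1]

no — NF(t₁) = c, NF(t₂) = s(s(c))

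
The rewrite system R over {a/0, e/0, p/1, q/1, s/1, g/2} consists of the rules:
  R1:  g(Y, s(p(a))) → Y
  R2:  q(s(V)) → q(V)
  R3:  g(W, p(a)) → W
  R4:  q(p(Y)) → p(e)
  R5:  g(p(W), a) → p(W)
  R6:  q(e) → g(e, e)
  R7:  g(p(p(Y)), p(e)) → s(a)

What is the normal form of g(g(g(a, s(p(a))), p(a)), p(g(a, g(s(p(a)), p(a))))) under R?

a

1. g(g(g(a, s(p(a))), p(a)), p(g(a, g(s(p(a)), p(a)))))  →  g(g(a, s(p(a))), p(g(a, g(s(p(a)), p(a)))))   [R3 at 1]
2. g(g(a, s(p(a))), p(g(a, g(s(p(a)), p(a)))))  →  g(a, p(g(a, g(s(p(a)), p(a)))))   [R1 at 1]
3. g(a, p(g(a, g(s(p(a)), p(a)))))  →  g(a, p(g(a, s(p(a)))))   [R3 at 2.1.2]
4. g(a, p(g(a, s(p(a)))))  →  g(a, p(a))   [R1 at 2.1]
5. g(a, p(a))  →  a   [R3 at ε]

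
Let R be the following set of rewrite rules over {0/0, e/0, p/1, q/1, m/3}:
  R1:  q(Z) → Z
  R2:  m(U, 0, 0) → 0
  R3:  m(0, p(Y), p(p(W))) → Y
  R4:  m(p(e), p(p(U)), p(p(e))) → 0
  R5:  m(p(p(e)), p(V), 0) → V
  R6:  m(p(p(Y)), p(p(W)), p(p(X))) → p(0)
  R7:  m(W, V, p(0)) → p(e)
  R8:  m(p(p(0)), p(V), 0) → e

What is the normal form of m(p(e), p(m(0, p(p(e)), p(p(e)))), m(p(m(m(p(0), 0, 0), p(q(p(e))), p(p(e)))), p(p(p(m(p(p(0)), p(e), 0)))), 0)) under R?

0

1. m(p(e), p(m(0, p(p(e)), p(p(e)))), m(p(m(m(p(0), 0, 0), p(q(p(e))), p(p(e)))), p(p(p(m(p(p(0)), p(e), 0)))), 0))  →  m(p(e), p(p(e)), m(p(m(m(p(0), 0, 0), p(q(p(e))), p(p(e)))), p(p(p(m(p(p(0)), p(e), 0)))), 0))   [R3 at 2.1]
2. m(p(e), p(p(e)), m(p(m(m(p(0), 0, 0), p(q(p(e))), p(p(e)))), p(p(p(m(p(p(0)), p(e), 0)))), 0))  →  m(p(e), p(p(e)), m(p(m(0, p(q(p(e))), p(p(e)))), p(p(p(m(p(p(0)), p(e), 0)))), 0))   [R2 at 3.1.1.1]
3. m(p(e), p(p(e)), m(p(m(0, p(q(p(e))), p(p(e)))), p(p(p(m(p(p(0)), p(e), 0)))), 0))  →  m(p(e), p(p(e)), m(p(q(p(e))), p(p(p(m(p(p(0)), p(e), 0)))), 0))   [R3 at 3.1.1]
4. m(p(e), p(p(e)), m(p(q(p(e))), p(p(p(m(p(p(0)), p(e), 0)))), 0))  →  m(p(e), p(p(e)), m(p(p(e)), p(p(p(m(p(p(0)), p(e), 0)))), 0))   [R1 at 3.1.1]
5. m(p(e), p(p(e)), m(p(p(e)), p(p(p(m(p(p(0)), p(e), 0)))), 0))  →  m(p(e), p(p(e)), p(p(m(p(p(0)), p(e), 0))))   [R5 at 3]
6. m(p(e), p(p(e)), p(p(m(p(p(0)), p(e), 0))))  →  m(p(e), p(p(e)), p(p(e)))   [R8 at 3.1.1]
7. m(p(e), p(p(e)), p(p(e)))  →  0   [R4 at ε]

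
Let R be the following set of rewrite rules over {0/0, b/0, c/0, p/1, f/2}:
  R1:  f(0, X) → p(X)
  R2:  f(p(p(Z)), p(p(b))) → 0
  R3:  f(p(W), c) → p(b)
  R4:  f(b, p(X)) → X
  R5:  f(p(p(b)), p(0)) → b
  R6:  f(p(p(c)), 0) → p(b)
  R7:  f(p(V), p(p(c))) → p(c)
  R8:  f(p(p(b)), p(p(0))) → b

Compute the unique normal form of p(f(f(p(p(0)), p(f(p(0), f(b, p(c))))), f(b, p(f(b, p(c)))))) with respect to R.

p(p(c))

1. p(f(f(p(p(0)), p(f(p(0), f(b, p(c))))), f(b, p(f(b, p(c))))))  →  p(f(f(p(p(0)), p(f(p(0), c))), f(b, p(f(b, p(c))))))   [R4 at 1.1.2.1.2]
2. p(f(f(p(p(0)), p(f(p(0), c))), f(b, p(f(b, p(c))))))  →  p(f(f(p(p(0)), p(p(b))), f(b, p(f(b, p(c))))))   [R3 at 1.1.2.1]
3. p(f(f(p(p(0)), p(p(b))), f(b, p(f(b, p(c))))))  →  p(f(0, f(b, p(f(b, p(c))))))   [R2 at 1.1]
4. p(f(0, f(b, p(f(b, p(c))))))  →  p(p(f(b, p(f(b, p(c))))))   [R1 at 1]
5. p(p(f(b, p(f(b, p(c))))))  →  p(p(f(b, p(c))))   [R4 at 1.1]
6. p(p(f(b, p(c))))  →  p(p(c))   [R4 at 1.1]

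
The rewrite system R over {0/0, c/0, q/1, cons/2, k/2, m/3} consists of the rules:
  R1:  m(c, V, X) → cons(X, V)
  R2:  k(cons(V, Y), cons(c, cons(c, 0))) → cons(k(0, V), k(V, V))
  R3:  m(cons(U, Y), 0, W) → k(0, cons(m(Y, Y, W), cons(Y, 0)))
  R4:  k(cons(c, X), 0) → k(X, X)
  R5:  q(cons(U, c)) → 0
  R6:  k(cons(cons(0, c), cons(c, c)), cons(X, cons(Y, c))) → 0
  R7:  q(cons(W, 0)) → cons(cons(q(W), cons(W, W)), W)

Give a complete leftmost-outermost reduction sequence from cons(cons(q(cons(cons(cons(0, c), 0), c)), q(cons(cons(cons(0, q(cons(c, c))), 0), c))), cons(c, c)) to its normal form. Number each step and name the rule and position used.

cons(cons(0, 0), cons(c, c))

1. cons(cons(q(cons(cons(cons(0, c), 0), c)), q(cons(cons(cons(0, q(cons(c, c))), 0), c))), cons(c, c))  →  cons(cons(0, q(cons(cons(cons(0, q(cons(c, c))), 0), c))), cons(c, c))   [R5 at 1.1]
2. cons(cons(0, q(cons(cons(cons(0, q(cons(c, c))), 0), c))), cons(c, c))  →  cons(cons(0, 0), cons(c, c))   [R5 at 1.2]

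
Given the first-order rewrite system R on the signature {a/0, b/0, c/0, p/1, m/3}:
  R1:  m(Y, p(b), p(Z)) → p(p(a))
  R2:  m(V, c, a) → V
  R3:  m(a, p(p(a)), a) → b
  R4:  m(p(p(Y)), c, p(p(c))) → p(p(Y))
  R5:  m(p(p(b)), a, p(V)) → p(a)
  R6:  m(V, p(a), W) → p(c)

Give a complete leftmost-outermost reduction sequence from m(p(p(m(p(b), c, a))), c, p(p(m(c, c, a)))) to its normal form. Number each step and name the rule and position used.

1. m(p(p(m(p(b), c, a))), c, p(p(m(c, c, a))))  →  m(p(p(p(b))), c, p(p(m(c, c, a))))   [R2 at 1.1.1]
2. m(p(p(p(b))), c, p(p(m(c, c, a))))  →  m(p(p(p(b))), c, p(p(c)))   [R2 at 3.1.1]
3. m(p(p(p(b))), c, p(p(c)))  →  p(p(p(b)))   [R4 at ε]

p(p(p(b)))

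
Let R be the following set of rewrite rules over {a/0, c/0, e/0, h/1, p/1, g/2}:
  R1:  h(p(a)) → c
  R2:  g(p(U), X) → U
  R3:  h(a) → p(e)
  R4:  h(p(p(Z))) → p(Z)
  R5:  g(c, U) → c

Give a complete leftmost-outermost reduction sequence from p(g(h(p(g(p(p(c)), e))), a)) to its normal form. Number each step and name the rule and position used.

1. p(g(h(p(g(p(p(c)), e))), a))  →  p(g(h(p(p(c))), a))   [R2 at 1.1.1.1]
2. p(g(h(p(p(c))), a))  →  p(g(p(c), a))   [R4 at 1.1]
3. p(g(p(c), a))  →  p(c)   [R2 at 1]

p(c)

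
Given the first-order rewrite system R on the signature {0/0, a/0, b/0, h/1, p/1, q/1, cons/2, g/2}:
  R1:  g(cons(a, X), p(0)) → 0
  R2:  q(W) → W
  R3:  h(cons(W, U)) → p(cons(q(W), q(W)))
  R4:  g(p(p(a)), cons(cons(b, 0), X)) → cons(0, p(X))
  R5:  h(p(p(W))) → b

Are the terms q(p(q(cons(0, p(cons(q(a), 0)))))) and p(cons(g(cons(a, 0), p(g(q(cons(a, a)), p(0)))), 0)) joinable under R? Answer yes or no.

Reduce t₁ = q(p(q(cons(0, p(cons(q(a), 0)))))):
1. q(p(q(cons(0, p(cons(q(a), 0))))))  →  p(q(cons(0, p(cons(q(a), 0)))))   [R2 at ε]
2. p(q(cons(0, p(cons(q(a), 0)))))  →  p(cons(0, p(cons(q(a), 0))))   [R2 at 1]
3. p(cons(0, p(cons(q(a), 0))))  →  p(cons(0, p(cons(a, 0))))   [R2 at 1.2.1.1]

Reduce t₂ = p(cons(g(cons(a, 0), p(g(q(cons(a, a)), p(0)))), 0)):
1. p(cons(g(cons(a, 0), p(g(q(cons(a, a)), p(0)))), 0))  →  p(cons(g(cons(a, 0), p(g(cons(a, a), p(0)))), 0))   [R2 at 1.1.2.1.1]
2. p(cons(g(cons(a, 0), p(g(cons(a, a), p(0)))), 0))  →  p(cons(g(cons(a, 0), p(0)), 0))   [R1 at 1.1.2.1]
3. p(cons(g(cons(a, 0), p(0)), 0))  →  p(cons(0, 0))   [R1 at 1.1]

no — NF(t₁) = p(cons(0, p(cons(a, 0)))), NF(t₂) = p(cons(0, 0))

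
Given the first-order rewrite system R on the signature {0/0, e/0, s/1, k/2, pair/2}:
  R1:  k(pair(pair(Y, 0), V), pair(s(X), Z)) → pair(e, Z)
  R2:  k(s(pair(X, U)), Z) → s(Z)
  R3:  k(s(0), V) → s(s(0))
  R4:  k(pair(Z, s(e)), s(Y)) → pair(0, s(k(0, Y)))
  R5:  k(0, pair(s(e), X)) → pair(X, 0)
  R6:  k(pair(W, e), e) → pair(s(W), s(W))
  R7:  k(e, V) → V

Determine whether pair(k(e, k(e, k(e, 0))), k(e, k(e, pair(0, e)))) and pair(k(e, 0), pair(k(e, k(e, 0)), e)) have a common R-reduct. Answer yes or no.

Reduce t₁ = pair(k(e, k(e, k(e, 0))), k(e, k(e, pair(0, e)))):
1. pair(k(e, k(e, k(e, 0))), k(e, k(e, pair(0, e))))  →  pair(k(e, k(e, 0)), k(e, k(e, pair(0, e))))   [R7 at 1]
2. pair(k(e, k(e, 0)), k(e, k(e, pair(0, e))))  →  pair(k(e, 0), k(e, k(e, pair(0, e))))   [R7 at 1]
3. pair(k(e, 0), k(e, k(e, pair(0, e))))  →  pair(0, k(e, k(e, pair(0, e))))   [R7 at 1]
4. pair(0, k(e, k(e, pair(0, e))))  →  pair(0, k(e, pair(0, e)))   [R7 at 2]
5. pair(0, k(e, pair(0, e)))  →  pair(0, pair(0, e))   [R7 at 2]

Reduce t₂ = pair(k(e, 0), pair(k(e, k(e, 0)), e)):
1. pair(k(e, 0), pair(k(e, k(e, 0)), e))  →  pair(0, pair(k(e, k(e, 0)), e))   [R7 at 1]
2. pair(0, pair(k(e, k(e, 0)), e))  →  pair(0, pair(k(e, 0), e))   [R7 at 2.1]
3. pair(0, pair(k(e, 0), e))  →  pair(0, pair(0, e))   [R7 at 2.1]

yes — NF(t₁) = pair(0, pair(0, e)), NF(t₂) = pair(0, pair(0, e))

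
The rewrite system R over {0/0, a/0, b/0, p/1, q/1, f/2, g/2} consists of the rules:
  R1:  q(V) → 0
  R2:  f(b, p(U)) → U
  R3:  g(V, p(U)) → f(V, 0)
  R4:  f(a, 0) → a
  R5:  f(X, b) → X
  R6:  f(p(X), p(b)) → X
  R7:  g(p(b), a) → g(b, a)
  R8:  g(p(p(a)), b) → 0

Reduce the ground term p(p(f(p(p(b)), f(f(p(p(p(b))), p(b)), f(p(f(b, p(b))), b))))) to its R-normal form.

1. p(p(f(p(p(b)), f(f(p(p(p(b))), p(b)), f(p(f(b, p(b))), b)))))  →  p(p(f(p(p(b)), f(p(p(b)), f(p(f(b, p(b))), b)))))   [R6 at 1.1.2.1]
2. p(p(f(p(p(b)), f(p(p(b)), f(p(f(b, p(b))), b)))))  →  p(p(f(p(p(b)), f(p(p(b)), p(f(b, p(b)))))))   [R5 at 1.1.2.2]
3. p(p(f(p(p(b)), f(p(p(b)), p(f(b, p(b)))))))  →  p(p(f(p(p(b)), f(p(p(b)), p(b)))))   [R2 at 1.1.2.2.1]
4. p(p(f(p(p(b)), f(p(p(b)), p(b)))))  →  p(p(f(p(p(b)), p(b))))   [R6 at 1.1.2]
5. p(p(f(p(p(b)), p(b))))  →  p(p(p(b)))   [R6 at 1.1]

p(p(p(b)))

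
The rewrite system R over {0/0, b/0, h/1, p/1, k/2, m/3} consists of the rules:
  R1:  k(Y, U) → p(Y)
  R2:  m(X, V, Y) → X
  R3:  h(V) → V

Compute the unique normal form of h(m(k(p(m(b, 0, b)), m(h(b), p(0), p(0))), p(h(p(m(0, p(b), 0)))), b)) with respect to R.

p(p(b))

1. h(m(k(p(m(b, 0, b)), m(h(b), p(0), p(0))), p(h(p(m(0, p(b), 0)))), b))  →  m(k(p(m(b, 0, b)), m(h(b), p(0), p(0))), p(h(p(m(0, p(b), 0)))), b)   [R3 at ε]
2. m(k(p(m(b, 0, b)), m(h(b), p(0), p(0))), p(h(p(m(0, p(b), 0)))), b)  →  k(p(m(b, 0, b)), m(h(b), p(0), p(0)))   [R2 at ε]
3. k(p(m(b, 0, b)), m(h(b), p(0), p(0)))  →  p(p(m(b, 0, b)))   [R1 at ε]
4. p(p(m(b, 0, b)))  →  p(p(b))   [R2 at 1.1]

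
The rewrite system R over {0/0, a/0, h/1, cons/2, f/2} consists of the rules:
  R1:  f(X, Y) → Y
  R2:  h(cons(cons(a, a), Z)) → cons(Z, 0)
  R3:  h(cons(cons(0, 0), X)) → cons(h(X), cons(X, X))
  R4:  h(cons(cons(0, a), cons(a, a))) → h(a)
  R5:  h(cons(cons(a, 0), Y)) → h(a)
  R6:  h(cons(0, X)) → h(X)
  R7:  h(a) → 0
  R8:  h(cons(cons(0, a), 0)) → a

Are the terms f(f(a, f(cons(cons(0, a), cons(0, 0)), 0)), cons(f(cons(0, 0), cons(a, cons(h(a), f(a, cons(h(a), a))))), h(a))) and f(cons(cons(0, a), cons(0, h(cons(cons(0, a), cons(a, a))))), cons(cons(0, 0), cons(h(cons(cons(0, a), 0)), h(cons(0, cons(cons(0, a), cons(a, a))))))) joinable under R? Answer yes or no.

no — NF(t₁) = cons(cons(a, cons(0, cons(0, a))), 0), NF(t₂) = cons(cons(0, 0), cons(a, 0))

Reduce t₁ = f(f(a, f(cons(cons(0, a), cons(0, 0)), 0)), cons(f(cons(0, 0), cons(a, cons(h(a), f(a, cons(h(a), a))))), h(a))):
1. f(f(a, f(cons(cons(0, a), cons(0, 0)), 0)), cons(f(cons(0, 0), cons(a, cons(h(a), f(a, cons(h(a), a))))), h(a)))  →  cons(f(cons(0, 0), cons(a, cons(h(a), f(a, cons(h(a), a))))), h(a))   [R1 at ε]
2. cons(f(cons(0, 0), cons(a, cons(h(a), f(a, cons(h(a), a))))), h(a))  →  cons(cons(a, cons(h(a), f(a, cons(h(a), a)))), h(a))   [R1 at 1]
3. cons(cons(a, cons(h(a), f(a, cons(h(a), a)))), h(a))  →  cons(cons(a, cons(0, f(a, cons(h(a), a)))), h(a))   [R7 at 1.2.1]
4. cons(cons(a, cons(0, f(a, cons(h(a), a)))), h(a))  →  cons(cons(a, cons(0, cons(h(a), a))), h(a))   [R1 at 1.2.2]
5. cons(cons(a, cons(0, cons(h(a), a))), h(a))  →  cons(cons(a, cons(0, cons(0, a))), h(a))   [R7 at 1.2.2.1]
6. cons(cons(a, cons(0, cons(0, a))), h(a))  →  cons(cons(a, cons(0, cons(0, a))), 0)   [R7 at 2]

Reduce t₂ = f(cons(cons(0, a), cons(0, h(cons(cons(0, a), cons(a, a))))), cons(cons(0, 0), cons(h(cons(cons(0, a), 0)), h(cons(0, cons(cons(0, a), cons(a, a))))))):
1. f(cons(cons(0, a), cons(0, h(cons(cons(0, a), cons(a, a))))), cons(cons(0, 0), cons(h(cons(cons(0, a), 0)), h(cons(0, cons(cons(0, a), cons(a, a)))))))  →  cons(cons(0, 0), cons(h(cons(cons(0, a), 0)), h(cons(0, cons(cons(0, a), cons(a, a))))))   [R1 at ε]
2. cons(cons(0, 0), cons(h(cons(cons(0, a), 0)), h(cons(0, cons(cons(0, a), cons(a, a))))))  →  cons(cons(0, 0), cons(a, h(cons(0, cons(cons(0, a), cons(a, a))))))   [R8 at 2.1]
3. cons(cons(0, 0), cons(a, h(cons(0, cons(cons(0, a), cons(a, a))))))  →  cons(cons(0, 0), cons(a, h(cons(cons(0, a), cons(a, a)))))   [R6 at 2.2]
4. cons(cons(0, 0), cons(a, h(cons(cons(0, a), cons(a, a)))))  →  cons(cons(0, 0), cons(a, h(a)))   [R4 at 2.2]
5. cons(cons(0, 0), cons(a, h(a)))  →  cons(cons(0, 0), cons(a, 0))   [R7 at 2.2]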